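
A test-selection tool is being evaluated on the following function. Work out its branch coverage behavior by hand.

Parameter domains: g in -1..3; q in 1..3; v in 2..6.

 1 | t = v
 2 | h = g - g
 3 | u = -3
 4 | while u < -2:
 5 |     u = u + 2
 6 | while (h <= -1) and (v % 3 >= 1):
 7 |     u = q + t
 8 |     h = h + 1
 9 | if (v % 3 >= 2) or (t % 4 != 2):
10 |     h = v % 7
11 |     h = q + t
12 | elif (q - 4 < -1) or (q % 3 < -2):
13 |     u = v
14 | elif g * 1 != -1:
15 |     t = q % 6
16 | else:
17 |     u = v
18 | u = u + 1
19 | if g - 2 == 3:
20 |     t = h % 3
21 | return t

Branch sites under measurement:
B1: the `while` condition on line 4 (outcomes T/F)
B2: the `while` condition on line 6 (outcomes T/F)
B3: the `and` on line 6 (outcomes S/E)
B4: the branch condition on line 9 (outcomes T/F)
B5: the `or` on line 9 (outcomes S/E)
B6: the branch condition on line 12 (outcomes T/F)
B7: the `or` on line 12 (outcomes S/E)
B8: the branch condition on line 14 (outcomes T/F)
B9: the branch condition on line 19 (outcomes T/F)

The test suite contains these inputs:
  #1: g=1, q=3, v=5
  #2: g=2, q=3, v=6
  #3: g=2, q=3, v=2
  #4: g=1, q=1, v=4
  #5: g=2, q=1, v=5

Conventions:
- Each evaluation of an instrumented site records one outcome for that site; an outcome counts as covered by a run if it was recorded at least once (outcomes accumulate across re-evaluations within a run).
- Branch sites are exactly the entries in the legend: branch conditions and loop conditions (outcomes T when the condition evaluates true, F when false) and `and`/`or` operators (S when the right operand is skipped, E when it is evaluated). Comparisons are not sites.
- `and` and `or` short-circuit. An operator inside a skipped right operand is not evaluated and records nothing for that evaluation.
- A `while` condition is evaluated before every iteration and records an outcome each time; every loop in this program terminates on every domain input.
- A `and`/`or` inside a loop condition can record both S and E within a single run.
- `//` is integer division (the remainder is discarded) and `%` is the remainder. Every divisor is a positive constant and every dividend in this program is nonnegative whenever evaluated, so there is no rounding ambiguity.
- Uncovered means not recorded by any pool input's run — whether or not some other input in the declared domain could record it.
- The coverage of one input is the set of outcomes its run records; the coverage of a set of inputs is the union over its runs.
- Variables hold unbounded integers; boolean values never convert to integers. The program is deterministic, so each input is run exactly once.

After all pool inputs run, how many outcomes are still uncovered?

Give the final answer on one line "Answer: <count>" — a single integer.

run #1 (g=1, q=3, v=5) runs B1->T, B1->F, B3->S, B2->F, B5->S, B4->T, B9->F; records B1=T, B1=F, B2=F, B3=S, B4=T, B5=S, B9=F
run #2 (g=2, q=3, v=6) runs B1->T, B1->F, B3->S, B2->F, B5->E, B4->F, B7->E, B6->F, B8->T, B9->F; records B1=T, B1=F, B2=F, B3=S, B4=F, B5=E, B6=F, B7=E, B8=T, B9=F
run #3 (g=2, q=3, v=2) runs B1->T, B1->F, B3->S, B2->F, B5->S, B4->T, B9->F; records B1=T, B1=F, B2=F, B3=S, B4=T, B5=S, B9=F
run #4 (g=1, q=1, v=4) runs B1->T, B1->F, B3->S, B2->F, B5->E, B4->T, B9->F; records B1=T, B1=F, B2=F, B3=S, B4=T, B5=E, B9=F
run #5 (g=2, q=1, v=5) runs B1->T, B1->F, B3->S, B2->F, B5->S, B4->T, B9->F; records B1=T, B1=F, B2=F, B3=S, B4=T, B5=S, B9=F
union over the pool: B1=T, B1=F, B2=F, B3=S, B4=T, B4=F, B5=S, B5=E, B6=F, B7=E, B8=T, B9=F
uncovered (6 of 18): B2=T, B3=E, B6=T, B7=S, B8=F, B9=T

Answer: 6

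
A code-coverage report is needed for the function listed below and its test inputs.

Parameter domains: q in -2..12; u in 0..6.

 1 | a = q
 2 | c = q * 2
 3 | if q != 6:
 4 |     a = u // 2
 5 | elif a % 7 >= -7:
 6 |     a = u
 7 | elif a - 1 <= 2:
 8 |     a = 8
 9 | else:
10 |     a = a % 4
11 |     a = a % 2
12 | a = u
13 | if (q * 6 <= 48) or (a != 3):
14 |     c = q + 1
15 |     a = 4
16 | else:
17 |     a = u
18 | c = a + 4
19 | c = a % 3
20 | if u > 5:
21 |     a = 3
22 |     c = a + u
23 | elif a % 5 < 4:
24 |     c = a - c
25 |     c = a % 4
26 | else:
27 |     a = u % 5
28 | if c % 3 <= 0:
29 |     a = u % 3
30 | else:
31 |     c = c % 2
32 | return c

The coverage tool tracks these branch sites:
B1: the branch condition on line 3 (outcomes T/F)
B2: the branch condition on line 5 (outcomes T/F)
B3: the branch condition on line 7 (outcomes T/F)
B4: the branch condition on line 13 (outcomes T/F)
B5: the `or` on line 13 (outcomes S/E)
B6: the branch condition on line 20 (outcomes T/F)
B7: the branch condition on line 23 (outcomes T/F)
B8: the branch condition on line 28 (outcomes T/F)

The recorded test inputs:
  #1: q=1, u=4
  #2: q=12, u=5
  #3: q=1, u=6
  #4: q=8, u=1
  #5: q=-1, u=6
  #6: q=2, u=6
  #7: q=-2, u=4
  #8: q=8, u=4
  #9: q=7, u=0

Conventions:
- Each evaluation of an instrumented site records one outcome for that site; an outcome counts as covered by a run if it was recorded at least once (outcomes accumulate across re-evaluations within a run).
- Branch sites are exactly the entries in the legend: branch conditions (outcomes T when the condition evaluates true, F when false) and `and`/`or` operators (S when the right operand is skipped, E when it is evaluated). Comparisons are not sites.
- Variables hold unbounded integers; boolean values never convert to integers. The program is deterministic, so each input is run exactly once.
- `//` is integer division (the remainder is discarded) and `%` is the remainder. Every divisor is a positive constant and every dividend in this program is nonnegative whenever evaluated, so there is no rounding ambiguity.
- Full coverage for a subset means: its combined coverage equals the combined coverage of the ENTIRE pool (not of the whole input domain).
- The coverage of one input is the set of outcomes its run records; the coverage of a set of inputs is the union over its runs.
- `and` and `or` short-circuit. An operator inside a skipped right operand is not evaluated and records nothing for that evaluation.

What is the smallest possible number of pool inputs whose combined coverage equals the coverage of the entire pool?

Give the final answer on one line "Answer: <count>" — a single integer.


run #1 (q=1, u=4) runs B1->T, B5->S, B4->T, B6->F, B7->F, B8->F; records B1=T, B4=T, B5=S, B6=F, B7=F, B8=F
run #2 (q=12, u=5) runs B1->T, B5->E, B4->T, B6->F, B7->F, B8->F; records B1=T, B4=T, B5=E, B6=F, B7=F, B8=F
run #3 (q=1, u=6) runs B1->T, B5->S, B4->T, B6->T, B8->T; records B1=T, B4=T, B5=S, B6=T, B8=T
run #4 (q=8, u=1) runs B1->T, B5->S, B4->T, B6->F, B7->F, B8->F; records B1=T, B4=T, B5=S, B6=F, B7=F, B8=F
run #5 (q=-1, u=6) runs B1->T, B5->S, B4->T, B6->T, B8->T; records B1=T, B4=T, B5=S, B6=T, B8=T
run #6 (q=2, u=6) runs B1->T, B5->S, B4->T, B6->T, B8->T; records B1=T, B4=T, B5=S, B6=T, B8=T
run #7 (q=-2, u=4) runs B1->T, B5->S, B4->T, B6->F, B7->F, B8->F; records B1=T, B4=T, B5=S, B6=F, B7=F, B8=F
run #8 (q=8, u=4) runs B1->T, B5->S, B4->T, B6->F, B7->F, B8->F; records B1=T, B4=T, B5=S, B6=F, B7=F, B8=F
run #9 (q=7, u=0) runs B1->T, B5->S, B4->T, B6->F, B7->F, B8->F; records B1=T, B4=T, B5=S, B6=F, B7=F, B8=F
together the pool reaches 9 outcomes: B1=T, B4=T, B5=S, B5=E, B6=T, B6=F, B7=F, B8=T, B8=F
checked all size-1 subsets: none covers 9 outcomes (max 6/9)
the canonical winner is {2, 3}: size 2, full 9-outcome coverage, earliest index list among size-2 covers
Answer: 2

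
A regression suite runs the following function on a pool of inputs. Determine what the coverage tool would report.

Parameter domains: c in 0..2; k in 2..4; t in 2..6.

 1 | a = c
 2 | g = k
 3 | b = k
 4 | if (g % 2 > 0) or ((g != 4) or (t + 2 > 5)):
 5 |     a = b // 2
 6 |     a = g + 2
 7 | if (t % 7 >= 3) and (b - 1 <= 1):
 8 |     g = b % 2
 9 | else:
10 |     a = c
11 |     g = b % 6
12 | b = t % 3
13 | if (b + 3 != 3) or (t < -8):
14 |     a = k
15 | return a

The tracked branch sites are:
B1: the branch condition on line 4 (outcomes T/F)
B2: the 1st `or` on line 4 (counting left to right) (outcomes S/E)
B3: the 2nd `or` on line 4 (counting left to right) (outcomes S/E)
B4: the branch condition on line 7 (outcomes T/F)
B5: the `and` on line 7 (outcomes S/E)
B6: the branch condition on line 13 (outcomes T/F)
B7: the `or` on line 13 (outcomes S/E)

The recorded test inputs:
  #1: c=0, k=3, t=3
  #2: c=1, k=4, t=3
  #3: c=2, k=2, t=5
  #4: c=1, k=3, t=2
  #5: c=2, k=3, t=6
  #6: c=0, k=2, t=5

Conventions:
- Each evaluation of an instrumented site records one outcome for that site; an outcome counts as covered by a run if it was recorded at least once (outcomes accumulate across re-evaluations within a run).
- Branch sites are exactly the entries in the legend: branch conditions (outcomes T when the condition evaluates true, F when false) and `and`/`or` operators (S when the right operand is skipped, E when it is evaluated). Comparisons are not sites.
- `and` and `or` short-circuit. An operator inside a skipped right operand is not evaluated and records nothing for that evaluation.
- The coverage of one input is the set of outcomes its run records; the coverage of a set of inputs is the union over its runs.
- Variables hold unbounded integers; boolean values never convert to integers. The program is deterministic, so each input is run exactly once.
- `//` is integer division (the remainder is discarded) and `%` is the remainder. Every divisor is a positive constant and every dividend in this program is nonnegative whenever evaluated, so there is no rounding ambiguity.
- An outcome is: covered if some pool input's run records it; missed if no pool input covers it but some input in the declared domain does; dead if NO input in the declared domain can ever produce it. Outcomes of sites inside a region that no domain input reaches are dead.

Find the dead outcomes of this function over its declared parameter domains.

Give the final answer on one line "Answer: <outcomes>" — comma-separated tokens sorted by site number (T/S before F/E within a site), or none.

sweeping the full domain (45 inputs) for each outcome:
  reachable outcomes have witnesses, e.g. B1=T (e.g. c=0, k=2, t=2), B1=F (e.g. c=0, k=4, t=2), B2=S (e.g. c=0, k=3, t=2), B2=E (e.g. c=0, k=2, t=2)

Answer: none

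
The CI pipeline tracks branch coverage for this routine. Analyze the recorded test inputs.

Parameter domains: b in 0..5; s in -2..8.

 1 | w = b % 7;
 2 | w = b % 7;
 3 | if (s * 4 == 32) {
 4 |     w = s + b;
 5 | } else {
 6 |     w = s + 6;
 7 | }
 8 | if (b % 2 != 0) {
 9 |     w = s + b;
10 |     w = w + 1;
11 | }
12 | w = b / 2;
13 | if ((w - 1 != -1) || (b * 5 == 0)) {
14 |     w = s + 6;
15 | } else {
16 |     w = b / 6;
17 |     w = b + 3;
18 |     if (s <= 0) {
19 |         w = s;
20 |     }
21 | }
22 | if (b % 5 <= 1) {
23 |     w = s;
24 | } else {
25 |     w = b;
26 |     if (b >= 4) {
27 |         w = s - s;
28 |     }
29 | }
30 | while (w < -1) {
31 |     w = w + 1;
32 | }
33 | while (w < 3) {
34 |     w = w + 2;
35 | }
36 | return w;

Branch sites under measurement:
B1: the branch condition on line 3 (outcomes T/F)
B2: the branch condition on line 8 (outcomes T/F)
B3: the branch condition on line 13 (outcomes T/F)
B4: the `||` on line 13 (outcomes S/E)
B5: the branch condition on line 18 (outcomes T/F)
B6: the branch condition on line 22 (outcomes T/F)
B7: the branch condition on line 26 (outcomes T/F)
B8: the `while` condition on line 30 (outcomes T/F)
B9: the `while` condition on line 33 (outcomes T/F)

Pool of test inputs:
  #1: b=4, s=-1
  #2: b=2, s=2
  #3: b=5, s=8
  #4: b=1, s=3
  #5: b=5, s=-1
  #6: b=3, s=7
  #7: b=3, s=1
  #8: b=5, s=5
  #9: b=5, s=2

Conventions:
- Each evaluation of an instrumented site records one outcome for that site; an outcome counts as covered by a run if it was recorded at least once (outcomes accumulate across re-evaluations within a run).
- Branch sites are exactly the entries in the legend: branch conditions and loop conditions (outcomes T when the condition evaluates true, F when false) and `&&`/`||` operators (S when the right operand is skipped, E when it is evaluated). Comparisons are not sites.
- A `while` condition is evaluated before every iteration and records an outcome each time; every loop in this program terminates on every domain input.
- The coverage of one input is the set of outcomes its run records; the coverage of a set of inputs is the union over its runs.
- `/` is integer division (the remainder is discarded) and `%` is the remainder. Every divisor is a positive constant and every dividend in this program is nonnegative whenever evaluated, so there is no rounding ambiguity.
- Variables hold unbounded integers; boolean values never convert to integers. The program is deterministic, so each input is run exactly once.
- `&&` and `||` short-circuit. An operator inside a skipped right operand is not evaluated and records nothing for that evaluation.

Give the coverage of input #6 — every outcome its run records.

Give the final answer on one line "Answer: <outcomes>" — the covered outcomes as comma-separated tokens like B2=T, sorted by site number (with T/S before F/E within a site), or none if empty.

Event log for input #6 (b=3, s=7):
  B1->F, B2->T, B4->S, B3->T, B6->F, B7->F, B8->F, B9->F
distinct outcomes covered: B1=F, B2=T, B3=T, B4=S, B6=F, B7=F, B8=F, B9=F

Answer: B1=F, B2=T, B3=T, B4=S, B6=F, B7=F, B8=F, B9=F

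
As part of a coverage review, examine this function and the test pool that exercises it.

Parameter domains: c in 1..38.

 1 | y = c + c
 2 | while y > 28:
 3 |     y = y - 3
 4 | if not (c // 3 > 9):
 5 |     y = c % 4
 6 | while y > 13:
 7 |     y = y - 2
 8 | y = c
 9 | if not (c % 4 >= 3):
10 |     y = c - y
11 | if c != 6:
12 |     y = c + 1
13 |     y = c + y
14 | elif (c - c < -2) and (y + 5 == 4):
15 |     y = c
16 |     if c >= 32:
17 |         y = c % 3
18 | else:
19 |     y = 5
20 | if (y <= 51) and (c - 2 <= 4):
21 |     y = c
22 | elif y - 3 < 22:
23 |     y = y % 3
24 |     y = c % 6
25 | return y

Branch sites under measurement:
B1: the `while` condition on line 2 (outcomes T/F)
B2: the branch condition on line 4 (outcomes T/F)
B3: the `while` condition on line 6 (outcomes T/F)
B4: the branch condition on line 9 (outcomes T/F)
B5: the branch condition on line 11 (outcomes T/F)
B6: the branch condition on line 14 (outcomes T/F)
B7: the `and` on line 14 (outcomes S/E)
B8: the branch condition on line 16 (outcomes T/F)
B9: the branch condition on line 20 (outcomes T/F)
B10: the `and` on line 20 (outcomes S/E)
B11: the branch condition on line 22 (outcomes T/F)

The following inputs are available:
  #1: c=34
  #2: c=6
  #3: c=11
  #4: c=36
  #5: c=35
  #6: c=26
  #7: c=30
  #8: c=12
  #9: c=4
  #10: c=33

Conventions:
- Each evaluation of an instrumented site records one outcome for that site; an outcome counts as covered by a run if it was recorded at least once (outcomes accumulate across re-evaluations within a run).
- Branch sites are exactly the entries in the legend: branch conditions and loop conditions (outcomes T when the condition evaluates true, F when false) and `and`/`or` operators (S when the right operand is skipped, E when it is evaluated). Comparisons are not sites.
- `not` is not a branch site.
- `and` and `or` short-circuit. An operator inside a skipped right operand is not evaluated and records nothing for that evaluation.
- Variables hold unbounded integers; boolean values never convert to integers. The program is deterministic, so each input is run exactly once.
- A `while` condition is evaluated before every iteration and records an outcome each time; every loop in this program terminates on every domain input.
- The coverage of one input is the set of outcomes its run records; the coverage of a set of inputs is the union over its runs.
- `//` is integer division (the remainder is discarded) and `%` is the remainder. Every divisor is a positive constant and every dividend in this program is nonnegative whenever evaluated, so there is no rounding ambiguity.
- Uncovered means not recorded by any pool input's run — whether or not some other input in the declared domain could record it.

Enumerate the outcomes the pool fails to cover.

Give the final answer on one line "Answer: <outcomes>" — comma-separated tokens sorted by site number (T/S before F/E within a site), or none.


run #1 (c=34) runs B1->T, B1->T, B1->T, B1->T, B1->T, B1->T, B1->T, B1->T, B1->T, B1->T, B1->T, B1->T, B1->T, B1->T, ...; records B1=T, B1=F, B2=F, B3=T, B3=F, B4=T, B5=T, B9=F, B10=S, B11=F
run #2 (c=6) runs B1->F, B2->T, B3->F, B4->T, B5->F, B7->S, B6->F, B10->E, B9->T; records B1=F, B2=T, B3=F, B4=T, B5=F, B6=F, B7=S, B9=T, B10=E
run #3 (c=11) runs B1->F, B2->T, B3->F, B4->F, B5->T, B10->E, B9->F, B11->T; records B1=F, B2=T, B3=F, B4=F, B5=T, B9=F, B10=E, B11=T
run #4 (c=36) runs B1->T, B1->T, B1->T, B1->T, B1->T, B1->T, B1->T, B1->T, B1->T, B1->T, B1->T, B1->T, B1->T, B1->T, ...; records B1=T, B1=F, B2=F, B3=T, B3=F, B4=T, B5=T, B9=F, B10=S, B11=F
run #5 (c=35) runs B1->T, B1->T, B1->T, B1->T, B1->T, B1->T, B1->T, B1->T, B1->T, B1->T, B1->T, B1->T, B1->T, B1->T, ...; records B1=T, B1=F, B2=F, B3=T, B3=F, B4=F, B5=T, B9=F, B10=S, B11=F
run #6 (c=26) runs B1->T, B1->T, B1->T, B1->T, B1->T, B1->T, B1->T, B1->T, B1->F, B2->T, B3->F, B4->T, B5->T, B10->S, ...; records B1=T, B1=F, B2=T, B3=F, B4=T, B5=T, B9=F, B10=S, B11=F
run #7 (c=30) runs B1->T, B1->T, B1->T, B1->T, B1->T, B1->T, B1->T, B1->T, B1->T, B1->T, B1->T, B1->F, B2->F, B3->T, ...; records B1=T, B1=F, B2=F, B3=T, B3=F, B4=T, B5=T, B9=F, B10=S, B11=F
run #8 (c=12) runs B1->F, B2->T, B3->F, B4->T, B5->T, B10->E, B9->F, B11->F; records B1=F, B2=T, B3=F, B4=T, B5=T, B9=F, B10=E, B11=F
run #9 (c=4) runs B1->F, B2->T, B3->F, B4->T, B5->T, B10->E, B9->T; records B1=F, B2=T, B3=F, B4=T, B5=T, B9=T, B10=E
run #10 (c=33) runs B1->T, B1->T, B1->T, B1->T, B1->T, B1->T, B1->T, B1->T, B1->T, B1->T, B1->T, B1->T, B1->T, B1->F, ...; records B1=T, B1=F, B2=F, B3=T, B3=F, B4=T, B5=T, B9=F, B10=S, B11=F
union over the pool: B1=T, B1=F, B2=T, B2=F, B3=T, B3=F, B4=T, B4=F, B5=T, B5=F, B6=F, B7=S, B9=T, B9=F, B10=S, B10=E, B11=T, B11=F
uncovered (4 of 22): B6=T, B7=E, B8=T, B8=F
Answer: B6=T, B7=E, B8=T, B8=F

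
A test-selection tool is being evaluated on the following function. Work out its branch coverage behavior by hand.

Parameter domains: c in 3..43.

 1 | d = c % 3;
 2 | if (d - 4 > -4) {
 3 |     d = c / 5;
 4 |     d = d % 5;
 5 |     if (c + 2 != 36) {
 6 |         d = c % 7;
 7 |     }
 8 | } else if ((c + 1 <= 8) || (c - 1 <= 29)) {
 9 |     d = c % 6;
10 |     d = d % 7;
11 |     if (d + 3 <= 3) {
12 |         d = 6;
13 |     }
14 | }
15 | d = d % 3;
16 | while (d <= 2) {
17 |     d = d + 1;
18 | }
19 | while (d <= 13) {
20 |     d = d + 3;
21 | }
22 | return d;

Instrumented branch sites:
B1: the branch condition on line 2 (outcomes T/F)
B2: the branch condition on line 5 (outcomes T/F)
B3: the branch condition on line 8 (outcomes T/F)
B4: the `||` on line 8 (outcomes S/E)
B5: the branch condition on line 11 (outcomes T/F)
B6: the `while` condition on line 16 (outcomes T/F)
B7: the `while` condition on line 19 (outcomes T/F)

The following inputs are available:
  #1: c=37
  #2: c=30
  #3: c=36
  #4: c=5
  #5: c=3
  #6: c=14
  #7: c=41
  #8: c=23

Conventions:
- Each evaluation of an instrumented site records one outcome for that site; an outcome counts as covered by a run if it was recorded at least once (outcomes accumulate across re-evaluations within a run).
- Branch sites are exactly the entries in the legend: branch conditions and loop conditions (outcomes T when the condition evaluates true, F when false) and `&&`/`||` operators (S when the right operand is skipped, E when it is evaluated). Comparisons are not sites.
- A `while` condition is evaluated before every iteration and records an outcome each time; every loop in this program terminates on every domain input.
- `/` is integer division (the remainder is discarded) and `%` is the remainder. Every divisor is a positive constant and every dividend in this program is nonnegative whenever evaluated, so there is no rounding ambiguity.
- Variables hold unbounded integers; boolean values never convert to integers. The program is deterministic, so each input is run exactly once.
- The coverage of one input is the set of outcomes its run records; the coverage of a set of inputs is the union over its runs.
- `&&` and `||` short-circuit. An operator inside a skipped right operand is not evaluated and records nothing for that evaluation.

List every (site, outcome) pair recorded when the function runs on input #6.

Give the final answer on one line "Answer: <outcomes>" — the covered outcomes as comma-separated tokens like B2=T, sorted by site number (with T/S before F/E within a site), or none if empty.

Event log for input #6 (c=14):
  B1->T, B2->T, B6->T, B6->T, B6->T, B6->F, B7->T, B7->T, B7->T, B7->T
  B7->F
as a set, this run covers: B1=T, B2=T, B6=T, B6=F, B7=T, B7=F

Answer: B1=T, B2=T, B6=T, B6=F, B7=T, B7=F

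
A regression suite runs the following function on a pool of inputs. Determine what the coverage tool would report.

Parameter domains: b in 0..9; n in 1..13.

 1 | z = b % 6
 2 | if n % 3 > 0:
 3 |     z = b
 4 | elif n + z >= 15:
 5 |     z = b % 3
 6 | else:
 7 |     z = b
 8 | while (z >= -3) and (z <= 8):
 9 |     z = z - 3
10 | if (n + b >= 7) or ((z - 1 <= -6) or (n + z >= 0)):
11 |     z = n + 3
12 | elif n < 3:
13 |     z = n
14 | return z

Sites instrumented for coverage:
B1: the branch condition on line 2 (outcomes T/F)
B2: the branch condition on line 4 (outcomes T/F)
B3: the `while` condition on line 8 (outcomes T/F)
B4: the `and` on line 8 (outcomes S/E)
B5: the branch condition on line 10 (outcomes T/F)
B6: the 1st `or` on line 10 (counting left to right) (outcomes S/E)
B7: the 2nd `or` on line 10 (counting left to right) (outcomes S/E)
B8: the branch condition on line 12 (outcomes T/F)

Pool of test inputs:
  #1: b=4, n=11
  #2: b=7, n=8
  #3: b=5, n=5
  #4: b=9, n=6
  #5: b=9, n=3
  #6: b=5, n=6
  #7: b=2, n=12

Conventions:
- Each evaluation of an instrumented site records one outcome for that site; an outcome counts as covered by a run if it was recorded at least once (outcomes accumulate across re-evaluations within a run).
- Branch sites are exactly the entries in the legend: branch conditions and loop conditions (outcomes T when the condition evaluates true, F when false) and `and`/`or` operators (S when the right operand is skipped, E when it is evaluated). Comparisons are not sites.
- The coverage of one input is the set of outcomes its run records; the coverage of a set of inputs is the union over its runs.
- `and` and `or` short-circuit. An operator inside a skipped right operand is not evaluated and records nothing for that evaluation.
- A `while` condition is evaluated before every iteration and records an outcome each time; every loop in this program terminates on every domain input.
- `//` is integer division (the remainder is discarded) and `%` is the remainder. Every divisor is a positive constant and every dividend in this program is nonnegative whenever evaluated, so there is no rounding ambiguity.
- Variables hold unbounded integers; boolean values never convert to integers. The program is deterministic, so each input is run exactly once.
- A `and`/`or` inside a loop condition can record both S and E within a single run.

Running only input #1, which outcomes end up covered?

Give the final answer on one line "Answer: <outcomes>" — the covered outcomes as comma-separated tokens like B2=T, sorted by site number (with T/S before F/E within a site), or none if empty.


Event log for input #1 (b=4, n=11):
  B1->T, B4->E, B3->T, B4->E, B3->T, B4->E, B3->T, B4->S, B3->F, B6->S
  B5->T
collecting distinct outcomes: B1=T, B3=T, B3=F, B4=S, B4=E, B5=T, B6=S
Answer: B1=T, B3=T, B3=F, B4=S, B4=E, B5=T, B6=S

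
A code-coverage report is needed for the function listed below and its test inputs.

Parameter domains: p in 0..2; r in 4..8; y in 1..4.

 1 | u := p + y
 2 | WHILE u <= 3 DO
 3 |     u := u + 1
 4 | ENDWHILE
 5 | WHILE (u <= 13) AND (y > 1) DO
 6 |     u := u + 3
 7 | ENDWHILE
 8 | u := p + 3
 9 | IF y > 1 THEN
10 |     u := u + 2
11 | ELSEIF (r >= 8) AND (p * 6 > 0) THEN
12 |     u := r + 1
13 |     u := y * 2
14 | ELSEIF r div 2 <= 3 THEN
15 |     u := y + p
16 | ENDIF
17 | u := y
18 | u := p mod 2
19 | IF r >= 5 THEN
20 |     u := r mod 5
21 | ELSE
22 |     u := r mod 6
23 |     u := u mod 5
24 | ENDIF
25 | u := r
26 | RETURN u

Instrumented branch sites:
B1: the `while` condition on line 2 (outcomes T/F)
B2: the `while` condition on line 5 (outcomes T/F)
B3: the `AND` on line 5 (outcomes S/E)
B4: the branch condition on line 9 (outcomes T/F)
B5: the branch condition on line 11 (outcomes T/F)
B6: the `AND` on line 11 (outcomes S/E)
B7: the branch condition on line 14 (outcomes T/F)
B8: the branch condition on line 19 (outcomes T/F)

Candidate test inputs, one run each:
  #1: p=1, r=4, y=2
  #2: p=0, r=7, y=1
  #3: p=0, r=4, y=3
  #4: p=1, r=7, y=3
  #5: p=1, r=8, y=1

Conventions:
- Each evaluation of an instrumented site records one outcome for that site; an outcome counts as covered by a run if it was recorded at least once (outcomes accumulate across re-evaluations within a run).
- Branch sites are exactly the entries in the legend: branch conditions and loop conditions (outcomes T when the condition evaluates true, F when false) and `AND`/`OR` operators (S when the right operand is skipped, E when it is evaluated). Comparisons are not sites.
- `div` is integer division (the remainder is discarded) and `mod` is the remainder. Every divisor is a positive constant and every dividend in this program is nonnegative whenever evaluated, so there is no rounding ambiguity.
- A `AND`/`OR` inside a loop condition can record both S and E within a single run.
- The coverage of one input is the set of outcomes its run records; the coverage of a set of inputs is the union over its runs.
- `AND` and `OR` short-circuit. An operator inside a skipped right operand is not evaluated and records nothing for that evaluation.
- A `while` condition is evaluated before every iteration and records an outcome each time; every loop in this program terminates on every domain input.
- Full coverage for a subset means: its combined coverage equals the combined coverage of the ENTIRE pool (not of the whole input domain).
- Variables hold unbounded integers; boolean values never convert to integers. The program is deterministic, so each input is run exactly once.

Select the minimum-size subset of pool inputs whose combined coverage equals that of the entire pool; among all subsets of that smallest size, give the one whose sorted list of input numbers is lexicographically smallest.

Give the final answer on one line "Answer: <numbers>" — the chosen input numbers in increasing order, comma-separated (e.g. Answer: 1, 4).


#1 (p=1, r=4, y=2) -> covered: B1=T, B1=F, B2=T, B2=F, B3=S, B3=E, B4=T, B8=F
#2 (p=0, r=7, y=1) -> covered: B1=T, B1=F, B2=F, B3=E, B4=F, B5=F, B6=S, B7=T, B8=T
#3 (p=0, r=4, y=3) -> covered: B1=T, B1=F, B2=T, B2=F, B3=S, B3=E, B4=T, B8=F
#4 (p=1, r=7, y=3) -> covered: B1=F, B2=T, B2=F, B3=S, B3=E, B4=T, B8=T
#5 (p=1, r=8, y=1) -> covered: B1=T, B1=F, B2=F, B3=E, B4=F, B5=T, B6=E, B8=T
together the pool reaches 15 outcomes: B1=T, B1=F, B2=T, B2=F, B3=S, B3=E, B4=T, B4=F, B5=T, B5=F, B6=S, B6=E, B7=T, B8=T, B8=F
checked all size-1 subsets: none covers 15 outcomes (max 9/15)
checked all size-2 subsets: none covers 15 outcomes (max 13/15)
the canonical winner is {1, 2, 5}: size 3, full 15-outcome coverage, earliest index list among size-3 covers
Answer: 1, 2, 5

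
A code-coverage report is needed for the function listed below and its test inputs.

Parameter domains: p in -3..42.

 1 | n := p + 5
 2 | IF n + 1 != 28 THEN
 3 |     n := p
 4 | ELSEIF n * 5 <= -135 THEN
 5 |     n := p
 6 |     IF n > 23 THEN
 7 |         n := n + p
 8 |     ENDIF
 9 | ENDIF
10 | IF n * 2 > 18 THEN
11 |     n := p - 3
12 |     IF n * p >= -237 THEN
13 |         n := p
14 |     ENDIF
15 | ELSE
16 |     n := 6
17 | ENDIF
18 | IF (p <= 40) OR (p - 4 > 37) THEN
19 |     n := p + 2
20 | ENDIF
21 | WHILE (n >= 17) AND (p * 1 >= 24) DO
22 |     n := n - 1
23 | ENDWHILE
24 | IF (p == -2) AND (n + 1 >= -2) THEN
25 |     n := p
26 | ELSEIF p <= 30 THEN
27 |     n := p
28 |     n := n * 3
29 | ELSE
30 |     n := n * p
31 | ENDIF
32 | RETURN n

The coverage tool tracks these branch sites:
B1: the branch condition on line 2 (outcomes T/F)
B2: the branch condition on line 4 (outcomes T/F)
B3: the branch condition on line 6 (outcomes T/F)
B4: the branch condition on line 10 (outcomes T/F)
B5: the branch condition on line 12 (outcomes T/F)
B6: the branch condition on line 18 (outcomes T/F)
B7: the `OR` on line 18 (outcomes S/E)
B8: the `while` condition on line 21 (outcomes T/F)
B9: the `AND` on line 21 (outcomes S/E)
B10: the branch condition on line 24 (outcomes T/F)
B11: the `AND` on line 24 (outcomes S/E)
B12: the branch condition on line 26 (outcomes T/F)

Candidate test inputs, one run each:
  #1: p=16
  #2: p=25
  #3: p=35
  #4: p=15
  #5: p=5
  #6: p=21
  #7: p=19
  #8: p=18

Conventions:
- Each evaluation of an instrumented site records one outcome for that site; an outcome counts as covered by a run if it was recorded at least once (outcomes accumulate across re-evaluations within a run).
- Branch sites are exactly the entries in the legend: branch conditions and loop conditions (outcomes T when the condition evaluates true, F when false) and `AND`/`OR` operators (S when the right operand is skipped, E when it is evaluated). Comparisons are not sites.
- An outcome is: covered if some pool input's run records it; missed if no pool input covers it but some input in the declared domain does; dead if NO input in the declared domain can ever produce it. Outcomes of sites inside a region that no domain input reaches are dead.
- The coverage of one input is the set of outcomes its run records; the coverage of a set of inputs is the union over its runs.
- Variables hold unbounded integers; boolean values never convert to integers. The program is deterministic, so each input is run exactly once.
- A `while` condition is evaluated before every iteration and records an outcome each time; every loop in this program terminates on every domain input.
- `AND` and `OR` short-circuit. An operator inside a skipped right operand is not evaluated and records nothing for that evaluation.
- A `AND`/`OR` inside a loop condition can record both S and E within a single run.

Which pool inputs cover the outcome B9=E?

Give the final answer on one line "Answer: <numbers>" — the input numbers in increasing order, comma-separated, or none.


input #1 (p=16): covers B9=E
input #2 (p=25): covers B9=E
input #3 (p=35): covers B9=E
input #4 (p=15): covers B9=E
input #5 (p=5): misses B9=E
input #6 (p=21): covers B9=E
input #7 (p=19): covers B9=E
input #8 (p=18): covers B9=E
Answer: 1, 2, 3, 4, 6, 7, 8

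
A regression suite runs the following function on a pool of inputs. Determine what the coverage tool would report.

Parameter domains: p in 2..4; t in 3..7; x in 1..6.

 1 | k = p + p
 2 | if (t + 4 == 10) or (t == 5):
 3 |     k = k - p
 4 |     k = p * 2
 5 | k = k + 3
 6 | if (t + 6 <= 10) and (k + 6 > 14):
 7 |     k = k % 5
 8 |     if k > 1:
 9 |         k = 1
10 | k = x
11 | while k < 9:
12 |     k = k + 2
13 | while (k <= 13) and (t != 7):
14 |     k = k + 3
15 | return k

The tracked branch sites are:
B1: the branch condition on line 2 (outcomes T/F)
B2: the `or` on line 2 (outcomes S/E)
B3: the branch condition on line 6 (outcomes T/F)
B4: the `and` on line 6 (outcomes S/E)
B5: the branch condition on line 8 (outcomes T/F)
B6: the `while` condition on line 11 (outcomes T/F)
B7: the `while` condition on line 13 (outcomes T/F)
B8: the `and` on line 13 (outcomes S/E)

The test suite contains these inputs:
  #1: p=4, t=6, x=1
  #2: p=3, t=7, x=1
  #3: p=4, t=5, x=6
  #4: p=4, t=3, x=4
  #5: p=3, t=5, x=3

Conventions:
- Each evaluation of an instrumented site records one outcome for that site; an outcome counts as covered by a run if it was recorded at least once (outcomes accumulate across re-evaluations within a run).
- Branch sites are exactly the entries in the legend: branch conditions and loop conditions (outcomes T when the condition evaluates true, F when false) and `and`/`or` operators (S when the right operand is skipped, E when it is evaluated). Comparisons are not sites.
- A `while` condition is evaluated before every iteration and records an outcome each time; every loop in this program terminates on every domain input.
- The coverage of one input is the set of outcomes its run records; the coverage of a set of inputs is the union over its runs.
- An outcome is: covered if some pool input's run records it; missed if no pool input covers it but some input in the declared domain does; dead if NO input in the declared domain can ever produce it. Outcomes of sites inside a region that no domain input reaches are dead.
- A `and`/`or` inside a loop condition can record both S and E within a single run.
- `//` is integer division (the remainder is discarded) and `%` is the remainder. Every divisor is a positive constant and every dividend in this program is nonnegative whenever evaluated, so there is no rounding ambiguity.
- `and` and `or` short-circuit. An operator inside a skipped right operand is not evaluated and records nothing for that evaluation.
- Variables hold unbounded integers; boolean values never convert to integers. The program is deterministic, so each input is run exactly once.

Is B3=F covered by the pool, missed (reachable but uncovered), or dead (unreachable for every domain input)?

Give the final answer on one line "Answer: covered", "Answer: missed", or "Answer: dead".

B3=F is recorded by pool input(s) 1, 2, 3, 5 -> covered

Answer: covered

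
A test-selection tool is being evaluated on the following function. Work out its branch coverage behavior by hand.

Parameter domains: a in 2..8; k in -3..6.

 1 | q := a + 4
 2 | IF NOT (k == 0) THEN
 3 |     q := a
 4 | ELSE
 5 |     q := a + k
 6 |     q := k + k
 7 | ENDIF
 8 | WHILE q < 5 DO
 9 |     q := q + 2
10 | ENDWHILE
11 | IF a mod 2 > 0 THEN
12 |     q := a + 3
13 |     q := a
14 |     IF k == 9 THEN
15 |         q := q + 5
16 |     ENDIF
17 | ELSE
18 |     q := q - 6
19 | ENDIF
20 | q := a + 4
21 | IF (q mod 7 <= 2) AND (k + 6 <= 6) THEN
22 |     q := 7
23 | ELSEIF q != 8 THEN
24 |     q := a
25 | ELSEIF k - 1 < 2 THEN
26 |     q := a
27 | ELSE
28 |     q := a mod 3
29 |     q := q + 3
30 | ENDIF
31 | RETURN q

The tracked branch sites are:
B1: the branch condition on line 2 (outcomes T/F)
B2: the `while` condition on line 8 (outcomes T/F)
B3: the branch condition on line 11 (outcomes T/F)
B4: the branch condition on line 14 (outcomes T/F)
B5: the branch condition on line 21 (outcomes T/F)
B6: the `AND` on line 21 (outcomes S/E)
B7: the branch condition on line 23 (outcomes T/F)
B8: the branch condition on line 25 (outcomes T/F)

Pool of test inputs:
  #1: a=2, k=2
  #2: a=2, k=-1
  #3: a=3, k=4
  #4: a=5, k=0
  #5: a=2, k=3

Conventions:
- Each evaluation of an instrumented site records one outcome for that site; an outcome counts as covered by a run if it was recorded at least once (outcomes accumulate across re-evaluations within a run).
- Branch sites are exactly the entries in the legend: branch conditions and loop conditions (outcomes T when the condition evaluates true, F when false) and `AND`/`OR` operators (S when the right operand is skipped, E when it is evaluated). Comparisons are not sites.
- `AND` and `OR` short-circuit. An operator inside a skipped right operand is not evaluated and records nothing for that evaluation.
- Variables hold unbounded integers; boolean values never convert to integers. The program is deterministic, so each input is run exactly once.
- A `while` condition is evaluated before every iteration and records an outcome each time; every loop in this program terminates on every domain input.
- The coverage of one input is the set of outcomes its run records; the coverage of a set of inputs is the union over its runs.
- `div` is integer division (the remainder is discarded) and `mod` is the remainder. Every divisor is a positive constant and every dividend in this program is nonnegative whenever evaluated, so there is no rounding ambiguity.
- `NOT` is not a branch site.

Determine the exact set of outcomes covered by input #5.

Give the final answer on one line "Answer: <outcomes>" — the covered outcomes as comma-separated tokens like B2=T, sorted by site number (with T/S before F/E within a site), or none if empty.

Simulating input #5 (a=2, k=3) step by step:
  B1->T, B2->T, B2->T, B2->F, B3->F, B6->S, B5->F, B7->T
as a set, this run covers: B1=T, B2=T, B2=F, B3=F, B5=F, B6=S, B7=T

Answer: B1=T, B2=T, B2=F, B3=F, B5=F, B6=S, B7=T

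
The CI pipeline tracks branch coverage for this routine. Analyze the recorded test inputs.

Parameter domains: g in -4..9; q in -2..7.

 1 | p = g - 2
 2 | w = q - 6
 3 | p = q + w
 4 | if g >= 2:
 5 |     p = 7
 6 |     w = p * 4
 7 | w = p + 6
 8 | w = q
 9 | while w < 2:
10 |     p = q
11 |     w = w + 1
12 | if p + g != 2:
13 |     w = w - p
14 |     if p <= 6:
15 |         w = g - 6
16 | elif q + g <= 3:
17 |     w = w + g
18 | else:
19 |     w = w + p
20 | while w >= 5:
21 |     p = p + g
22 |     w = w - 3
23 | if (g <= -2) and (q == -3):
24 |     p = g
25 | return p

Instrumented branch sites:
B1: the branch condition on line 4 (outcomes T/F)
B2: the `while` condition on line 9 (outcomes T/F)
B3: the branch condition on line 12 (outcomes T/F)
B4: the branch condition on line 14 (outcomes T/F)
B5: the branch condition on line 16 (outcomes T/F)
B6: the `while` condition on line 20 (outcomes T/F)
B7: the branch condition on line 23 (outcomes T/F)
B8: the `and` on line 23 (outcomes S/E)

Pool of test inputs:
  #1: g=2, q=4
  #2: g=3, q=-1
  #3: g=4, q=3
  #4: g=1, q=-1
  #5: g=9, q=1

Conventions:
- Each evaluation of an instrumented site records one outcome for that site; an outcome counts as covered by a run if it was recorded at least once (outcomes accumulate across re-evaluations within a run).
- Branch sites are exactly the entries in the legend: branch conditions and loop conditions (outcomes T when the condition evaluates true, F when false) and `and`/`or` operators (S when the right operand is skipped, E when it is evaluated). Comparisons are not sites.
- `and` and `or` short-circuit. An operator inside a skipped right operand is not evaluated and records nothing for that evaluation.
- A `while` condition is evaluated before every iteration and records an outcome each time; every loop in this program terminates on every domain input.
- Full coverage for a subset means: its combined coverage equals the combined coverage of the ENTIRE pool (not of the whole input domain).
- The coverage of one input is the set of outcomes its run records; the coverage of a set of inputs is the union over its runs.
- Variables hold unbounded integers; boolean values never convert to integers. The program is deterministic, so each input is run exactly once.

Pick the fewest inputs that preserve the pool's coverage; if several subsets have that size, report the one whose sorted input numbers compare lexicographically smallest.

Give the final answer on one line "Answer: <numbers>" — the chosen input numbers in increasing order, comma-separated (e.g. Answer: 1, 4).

input #1, g=2, q=4: outcomes B1=T, B2=F, B3=T, B4=F, B6=F, B7=F, B8=S
input #2, g=3, q=-1: outcomes B1=T, B2=T, B2=F, B3=F, B5=T, B6=T, B6=F, B7=F, B8=S
input #3, g=4, q=3: outcomes B1=T, B2=F, B3=T, B4=F, B6=F, B7=F, B8=S
input #4, g=1, q=-1: outcomes B1=F, B2=T, B2=F, B3=T, B4=T, B6=F, B7=F, B8=S
input #5, g=9, q=1: outcomes B1=T, B2=T, B2=F, B3=T, B4=T, B6=F, B7=F, B8=S
union over all inputs: B1=T, B1=F, B2=T, B2=F, B3=T, B3=F, B4=T, B4=F, B5=T, B6=T, B6=F, B7=F, B8=S (13 outcomes)
no size-1 subset reaches all 13 outcomes (best union: 9/13)
no size-2 subset reaches all 13 outcomes (best union: 12/13)
size 3: inputs {1, 2, 4} cover all 13 outcomes, and no lexicographically smaller subset of this size does

Answer: 1, 2, 4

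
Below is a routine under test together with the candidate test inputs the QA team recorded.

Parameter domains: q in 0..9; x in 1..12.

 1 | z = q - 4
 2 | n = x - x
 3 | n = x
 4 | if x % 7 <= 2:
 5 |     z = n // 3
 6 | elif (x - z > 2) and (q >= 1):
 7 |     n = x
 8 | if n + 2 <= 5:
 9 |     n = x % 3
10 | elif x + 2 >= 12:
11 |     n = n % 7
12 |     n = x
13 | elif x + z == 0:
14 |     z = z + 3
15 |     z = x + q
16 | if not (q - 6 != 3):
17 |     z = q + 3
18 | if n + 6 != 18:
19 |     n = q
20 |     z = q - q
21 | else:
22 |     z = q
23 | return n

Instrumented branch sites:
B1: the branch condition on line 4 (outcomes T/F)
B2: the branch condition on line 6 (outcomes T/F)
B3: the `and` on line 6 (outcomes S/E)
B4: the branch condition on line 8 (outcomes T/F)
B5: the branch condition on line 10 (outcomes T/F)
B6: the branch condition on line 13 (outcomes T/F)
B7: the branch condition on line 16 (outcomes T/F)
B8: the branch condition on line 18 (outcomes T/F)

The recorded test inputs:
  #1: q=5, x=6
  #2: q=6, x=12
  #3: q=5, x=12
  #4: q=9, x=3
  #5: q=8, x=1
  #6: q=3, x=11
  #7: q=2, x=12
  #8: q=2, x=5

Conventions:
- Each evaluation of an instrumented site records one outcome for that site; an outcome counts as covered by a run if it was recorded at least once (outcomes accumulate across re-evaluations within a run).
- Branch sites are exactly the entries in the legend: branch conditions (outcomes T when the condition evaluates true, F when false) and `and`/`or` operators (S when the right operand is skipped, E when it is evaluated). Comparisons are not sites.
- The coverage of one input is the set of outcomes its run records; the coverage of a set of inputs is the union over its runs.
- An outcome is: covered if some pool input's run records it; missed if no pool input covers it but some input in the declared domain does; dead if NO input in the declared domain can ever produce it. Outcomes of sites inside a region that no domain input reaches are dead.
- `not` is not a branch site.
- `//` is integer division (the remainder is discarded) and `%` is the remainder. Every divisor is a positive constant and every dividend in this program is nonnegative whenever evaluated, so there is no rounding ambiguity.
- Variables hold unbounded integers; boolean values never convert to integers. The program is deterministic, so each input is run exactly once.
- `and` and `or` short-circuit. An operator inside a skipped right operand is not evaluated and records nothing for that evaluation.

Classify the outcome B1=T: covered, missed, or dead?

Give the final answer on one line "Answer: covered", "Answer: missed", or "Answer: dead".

B1=T is recorded by pool input(s) 5 -> covered

Answer: covered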